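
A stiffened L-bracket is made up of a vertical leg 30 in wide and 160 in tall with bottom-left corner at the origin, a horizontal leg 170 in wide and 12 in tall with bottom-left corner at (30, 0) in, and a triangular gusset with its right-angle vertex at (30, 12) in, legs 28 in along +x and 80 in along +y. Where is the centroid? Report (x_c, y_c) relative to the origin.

vertical leg: A = 30 × 160 = 4800.00, centroid at (15.00, 80.00).
horizontal leg: A = 170 × 12 = 2040.00, centroid at (115.00, 6.00).
gusset: A = ½·28·80 = 1120.00, centroid at (39.33, 38.67).
ΣA = 7960.00 in², ΣAx_c = 350653.33 in³, ΣAy_c = 439546.67 in³.
x_c = 350653.33/7960.00 = 44.05 in; y_c = 439546.67/7960.00 = 55.22 in.

x_c = 44.05 in, y_c = 55.22 in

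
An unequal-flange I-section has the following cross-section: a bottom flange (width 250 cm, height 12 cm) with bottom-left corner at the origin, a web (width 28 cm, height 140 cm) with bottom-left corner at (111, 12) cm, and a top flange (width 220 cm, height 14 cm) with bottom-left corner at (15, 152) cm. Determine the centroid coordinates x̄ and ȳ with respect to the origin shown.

x̄ = 125.00 cm, ȳ = 82.92 cm

Part | A | x̄ᵢ | ȳᵢ | A·x̄ᵢ | A·ȳᵢ
bottom flange | 3000.00 | 125.00 | 6.00 | 375000.00 | 18000.00
web | 3920.00 | 125.00 | 82.00 | 490000.00 | 321440.00
top flange | 3080.00 | 125.00 | 159.00 | 385000.00 | 489720.00
Σ | 10000.00 |  |  | 1250000.00 | 829160.00
x̄ = 1250000.00 / 10000.00 = 125.00 cm
ȳ = 829160.00 / 10000.00 = 82.92 cm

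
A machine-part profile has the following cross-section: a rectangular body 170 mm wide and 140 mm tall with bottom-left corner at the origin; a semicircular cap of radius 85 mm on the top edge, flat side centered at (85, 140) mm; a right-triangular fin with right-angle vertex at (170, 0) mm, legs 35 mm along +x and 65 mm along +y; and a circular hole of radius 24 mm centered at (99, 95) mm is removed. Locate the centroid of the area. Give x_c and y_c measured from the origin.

x_c = 87.45 mm, y_c = 102.01 mm

rectangular body: A = 170 × 140 = 23800.00, centroid at (85.00, 70.00).
semicircular top: A = ½π·85² = 11349.00, centroid at (85.00, 176.08).
triangular fin: A = ½·35·65 = 1137.50, centroid at (181.67, 21.67).
hole: A = −π·24² = -1809.56, centroid at (99.00, 95.00).
ΣA = 34476.95 mm²
ΣAx_c = (23800.00)(85.00) + (11349.00)(85.00) + (1137.50)(181.67) + (-1809.56)(99.00) = 3015164.95 mm³
ΣAy_c = (23800.00)(70.00) + (11349.00)(176.08) + (1137.50)(21.67) + (-1809.56)(95.00) = 3517015.03 mm³
x_c = 3015164.95 / 34476.95 = 87.45 mm
y_c = 3517015.03 / 34476.95 = 102.01 mm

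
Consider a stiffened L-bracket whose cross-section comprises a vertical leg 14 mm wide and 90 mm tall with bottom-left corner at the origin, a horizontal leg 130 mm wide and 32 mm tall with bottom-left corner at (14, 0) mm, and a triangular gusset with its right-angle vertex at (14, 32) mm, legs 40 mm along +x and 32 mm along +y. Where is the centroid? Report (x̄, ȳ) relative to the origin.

vertical leg: A = 14 × 90 = 1260.00, centroid at (7.00, 45.00).
horizontal leg: A = 130 × 32 = 4160.00, centroid at (79.00, 16.00).
gusset: A = ½·40·32 = 640.00, centroid at (27.33, 42.67).
ΣA = 6060.00 mm², ΣAx̄ = 354953.33 mm³, ΣAȳ = 150566.67 mm³.
x̄ = 354953.33/6060.00 = 58.57 mm; ȳ = 150566.67/6060.00 = 24.85 mm.

x̄ = 58.57 mm, ȳ = 24.85 mm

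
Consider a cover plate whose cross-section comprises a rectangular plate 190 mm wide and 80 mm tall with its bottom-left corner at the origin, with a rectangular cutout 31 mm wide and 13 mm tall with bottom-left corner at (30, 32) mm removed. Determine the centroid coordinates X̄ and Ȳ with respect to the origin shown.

plate: A = 190 × 80 = 15200.00, centroid at (95.00, 40.00).
hole: A = −(31 × 13) = -403.00, centroid at (45.50, 38.50).
ΣA = 14797.00 mm²
ΣAX̄ = (15200.00)(95.00) + (-403.00)(45.50) = 1425663.50 mm³
ΣAȲ = (15200.00)(40.00) + (-403.00)(38.50) = 592484.50 mm³
X̄ = 1425663.50 / 14797.00 = 96.35 mm
Ȳ = 592484.50 / 14797.00 = 40.04 mm

X̄ = 96.35 mm, Ȳ = 40.04 mm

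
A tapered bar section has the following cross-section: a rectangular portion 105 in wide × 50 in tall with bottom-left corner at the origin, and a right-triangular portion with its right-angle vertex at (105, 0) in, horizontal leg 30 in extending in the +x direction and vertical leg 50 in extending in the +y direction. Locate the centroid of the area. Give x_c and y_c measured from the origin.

x_c = 60.31 in, y_c = 23.96 in

rectangular portion: A = 105 × 50 = 5250.00, centroid at (52.50, 25.00).
triangular portion: A = ½·30·50 = 750.00, centroid at (115.00, 16.67).
ΣA = 6000.00 in²
ΣAx_c = (5250.00)(52.50) + (750.00)(115.00) = 361875.00 in³
ΣAy_c = (5250.00)(25.00) + (750.00)(16.67) = 143750.00 in³
x_c = 361875.00 / 6000.00 = 60.31 in
y_c = 143750.00 / 6000.00 = 23.96 in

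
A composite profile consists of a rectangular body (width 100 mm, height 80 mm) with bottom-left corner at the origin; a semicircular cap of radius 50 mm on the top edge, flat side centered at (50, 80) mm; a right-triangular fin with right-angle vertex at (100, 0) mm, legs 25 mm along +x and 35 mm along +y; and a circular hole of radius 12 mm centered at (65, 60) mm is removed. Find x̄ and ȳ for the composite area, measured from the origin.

x̄ = 51.57 mm, ȳ = 58.38 mm

Part | A | x̄ᵢ | ȳᵢ | A·x̄ᵢ | A·ȳᵢ
rectangular body | 8000.00 | 50.00 | 40.00 | 400000.00 | 320000.00
semicircular top | 3926.99 | 50.00 | 101.22 | 196349.54 | 397492.60
triangular fin | 437.50 | 108.33 | 11.67 | 47395.83 | 5104.17
hole | -452.39 | 65.00 | 60.00 | -29405.31 | -27143.36
Σ | 11912.10 |  |  | 614340.07 | 695453.40
x̄ = 614340.07 / 11912.10 = 51.57 mm
ȳ = 695453.40 / 11912.10 = 58.38 mm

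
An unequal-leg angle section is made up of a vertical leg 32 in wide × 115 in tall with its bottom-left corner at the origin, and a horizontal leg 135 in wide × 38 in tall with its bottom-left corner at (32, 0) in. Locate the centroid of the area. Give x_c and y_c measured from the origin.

x_c = 64.62 in, y_c = 35.08 in

vertical leg: A = 32 × 115 = 3680.00, centroid at (16.00, 57.50).
horizontal leg: A = 135 × 38 = 5130.00, centroid at (99.50, 19.00).
ΣA = 8810.00 in²
ΣAx_c = (3680.00)(16.00) + (5130.00)(99.50) = 569315.00 in³
ΣAy_c = (3680.00)(57.50) + (5130.00)(19.00) = 309070.00 in³
x_c = 569315.00 / 8810.00 = 64.62 in
y_c = 309070.00 / 8810.00 = 35.08 in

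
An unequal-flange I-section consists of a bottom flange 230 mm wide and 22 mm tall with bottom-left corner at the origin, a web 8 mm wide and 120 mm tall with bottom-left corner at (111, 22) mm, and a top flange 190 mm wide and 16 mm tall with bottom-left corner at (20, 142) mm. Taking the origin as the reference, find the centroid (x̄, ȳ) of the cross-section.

Part | A | x̄ᵢ | ȳᵢ | A·x̄ᵢ | A·ȳᵢ
bottom flange | 5060.00 | 115.00 | 11.00 | 581900.00 | 55660.00
web | 960.00 | 115.00 | 82.00 | 110400.00 | 78720.00
top flange | 3040.00 | 115.00 | 150.00 | 349600.00 | 456000.00
Σ | 9060.00 |  |  | 1041900.00 | 590380.00
x̄ = 1041900.00 / 9060.00 = 115.00 mm
ȳ = 590380.00 / 9060.00 = 65.16 mm

x̄ = 115.00 mm, ȳ = 65.16 mm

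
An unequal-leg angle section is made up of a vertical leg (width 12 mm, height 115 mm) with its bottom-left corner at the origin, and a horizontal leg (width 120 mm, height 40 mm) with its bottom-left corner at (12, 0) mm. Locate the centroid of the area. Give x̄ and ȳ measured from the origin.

x̄ = 57.26 mm, ȳ = 28.37 mm

vertical leg: A = 12 × 115 = 1380.00, centroid at (6.00, 57.50).
horizontal leg: A = 120 × 40 = 4800.00, centroid at (72.00, 20.00).
ΣA = 6180.00 mm², ΣAx̄ = 353880.00 mm³, ΣAȳ = 175350.00 mm³.
x̄ = 353880.00/6180.00 = 57.26 mm; ȳ = 175350.00/6180.00 = 28.37 mm.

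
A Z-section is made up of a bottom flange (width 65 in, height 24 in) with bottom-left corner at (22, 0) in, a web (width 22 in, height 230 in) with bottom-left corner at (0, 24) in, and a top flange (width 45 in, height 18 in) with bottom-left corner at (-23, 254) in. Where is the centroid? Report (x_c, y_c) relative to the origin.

bottom flange: A = 65 × 24 = 1560.00, centroid at (54.50, 12.00).
web: A = 22 × 230 = 5060.00, centroid at (11.00, 139.00).
top flange: A = 45 × 18 = 810.00, centroid at (-0.50, 263.00).
ΣA = 7430.00 in²
ΣAx_c = (1560.00)(54.50) + (5060.00)(11.00) + (810.00)(-0.50) = 140275.00 in³
ΣAy_c = (1560.00)(12.00) + (5060.00)(139.00) + (810.00)(263.00) = 935090.00 in³
x_c = 140275.00 / 7430.00 = 18.88 in
y_c = 935090.00 / 7430.00 = 125.85 in

x_c = 18.88 in, y_c = 125.85 in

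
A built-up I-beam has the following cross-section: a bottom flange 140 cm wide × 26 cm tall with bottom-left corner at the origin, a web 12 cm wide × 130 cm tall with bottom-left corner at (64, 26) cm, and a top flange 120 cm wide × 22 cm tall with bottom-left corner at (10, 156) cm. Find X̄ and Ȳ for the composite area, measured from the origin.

X̄ = 70.00 cm, Ȳ = 80.38 cm

bottom flange: A = 140 × 26 = 3640.00, centroid at (70.00, 13.00).
web: A = 12 × 130 = 1560.00, centroid at (70.00, 91.00).
top flange: A = 120 × 22 = 2640.00, centroid at (70.00, 167.00).
ΣA = 7840.00 cm²
ΣAX̄ = (3640.00)(70.00) + (1560.00)(70.00) + (2640.00)(70.00) = 548800.00 cm³
ΣAȲ = (3640.00)(13.00) + (1560.00)(91.00) + (2640.00)(167.00) = 630160.00 cm³
X̄ = 548800.00 / 7840.00 = 70.00 cm
Ȳ = 630160.00 / 7840.00 = 80.38 cm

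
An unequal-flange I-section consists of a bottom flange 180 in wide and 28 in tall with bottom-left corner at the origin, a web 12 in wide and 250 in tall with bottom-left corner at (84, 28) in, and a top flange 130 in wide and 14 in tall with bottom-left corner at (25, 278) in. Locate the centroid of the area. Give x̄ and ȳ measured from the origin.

x̄ = 90.00 in, ȳ = 106.31 in

bottom flange: A = 180 × 28 = 5040.00, centroid at (90.00, 14.00).
web: A = 12 × 250 = 3000.00, centroid at (90.00, 153.00).
top flange: A = 130 × 14 = 1820.00, centroid at (90.00, 285.00).
ΣA = 9860.00 in²
ΣAx̄ = (5040.00)(90.00) + (3000.00)(90.00) + (1820.00)(90.00) = 887400.00 in³
ΣAȳ = (5040.00)(14.00) + (3000.00)(153.00) + (1820.00)(285.00) = 1048260.00 in³
x̄ = 887400.00 / 9860.00 = 90.00 in
ȳ = 1048260.00 / 9860.00 = 106.31 in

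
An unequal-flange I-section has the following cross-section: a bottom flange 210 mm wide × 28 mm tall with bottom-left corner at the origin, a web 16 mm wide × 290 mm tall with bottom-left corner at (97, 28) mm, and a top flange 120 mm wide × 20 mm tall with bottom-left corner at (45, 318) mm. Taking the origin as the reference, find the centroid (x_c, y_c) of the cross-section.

bottom flange: A = 210 × 28 = 5880.00, centroid at (105.00, 14.00).
web: A = 16 × 290 = 4640.00, centroid at (105.00, 173.00).
top flange: A = 120 × 20 = 2400.00, centroid at (105.00, 328.00).
ΣA = 12920.00 mm²
ΣAx_c = (5880.00)(105.00) + (4640.00)(105.00) + (2400.00)(105.00) = 1356600.00 mm³
ΣAy_c = (5880.00)(14.00) + (4640.00)(173.00) + (2400.00)(328.00) = 1672240.00 mm³
x_c = 1356600.00 / 12920.00 = 105.00 mm
y_c = 1672240.00 / 12920.00 = 129.43 mm

x_c = 105.00 mm, y_c = 129.43 mm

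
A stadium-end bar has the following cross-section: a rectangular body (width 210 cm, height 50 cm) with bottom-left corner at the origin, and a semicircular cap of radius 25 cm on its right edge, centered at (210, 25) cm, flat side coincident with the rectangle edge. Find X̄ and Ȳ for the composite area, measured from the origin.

X̄ = 114.89 cm, Ȳ = 25.00 cm

rectangular body: A = 210 × 50 = 10500.00, centroid at (105.00, 25.00).
semicircular end: A = ½π·25² = 981.75, centroid at (220.61, 25.00).
ΣA = 11481.75 cm², ΣAX̄ = 1319083.68 cm³, ΣAȲ = 287043.69 cm³.
X̄ = 1319083.68/11481.75 = 114.89 cm; Ȳ = 287043.69/11481.75 = 25.00 cm.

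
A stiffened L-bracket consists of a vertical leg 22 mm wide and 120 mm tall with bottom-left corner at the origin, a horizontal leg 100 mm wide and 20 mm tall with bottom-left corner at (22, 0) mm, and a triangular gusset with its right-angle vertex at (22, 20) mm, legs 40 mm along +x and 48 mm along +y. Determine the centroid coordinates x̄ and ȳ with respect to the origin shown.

Part | A | x̄ᵢ | ȳᵢ | A·x̄ᵢ | A·ȳᵢ
vertical leg | 2640.00 | 11.00 | 60.00 | 29040.00 | 158400.00
horizontal leg | 2000.00 | 72.00 | 10.00 | 144000.00 | 20000.00
gusset | 960.00 | 35.33 | 36.00 | 33920.00 | 34560.00
Σ | 5600.00 |  |  | 206960.00 | 212960.00
x̄ = 206960.00 / 5600.00 = 36.96 mm
ȳ = 212960.00 / 5600.00 = 38.03 mm

x̄ = 36.96 mm, ȳ = 38.03 mm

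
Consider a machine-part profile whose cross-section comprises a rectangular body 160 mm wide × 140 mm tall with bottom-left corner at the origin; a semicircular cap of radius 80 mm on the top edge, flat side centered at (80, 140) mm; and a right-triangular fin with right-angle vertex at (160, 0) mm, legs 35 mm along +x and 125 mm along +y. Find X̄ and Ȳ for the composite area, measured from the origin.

rectangular body: A = 160 × 140 = 22400.00, centroid at (80.00, 70.00).
semicircular top: A = ½π·80² = 10053.10, centroid at (80.00, 173.95).
triangular fin: A = ½·35·125 = 2187.50, centroid at (171.67, 41.67).
ΣA = 34640.60 mm²
ΣAX̄ = (22400.00)(80.00) + (10053.10)(80.00) + (2187.50)(171.67) = 2971768.55 mm³
ΣAȲ = (22400.00)(70.00) + (10053.10)(173.95) + (2187.50)(41.67) = 3407912.68 mm³
X̄ = 2971768.55 / 34640.60 = 85.79 mm
Ȳ = 3407912.68 / 34640.60 = 98.38 mm

X̄ = 85.79 mm, Ȳ = 98.38 mm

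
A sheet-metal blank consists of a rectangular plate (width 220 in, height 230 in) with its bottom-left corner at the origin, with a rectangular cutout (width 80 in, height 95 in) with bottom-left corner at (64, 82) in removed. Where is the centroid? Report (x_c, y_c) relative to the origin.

Part | A | x̄ᵢ | ȳᵢ | A·x̄ᵢ | A·ȳᵢ
plate | 50600.00 | 110.00 | 115.00 | 5566000.00 | 5819000.00
hole | -7600.00 | 104.00 | 129.50 | -790400.00 | -984200.00
Σ | 43000.00 |  |  | 4775600.00 | 4834800.00
x_c = 4775600.00 / 43000.00 = 111.06 in
y_c = 4834800.00 / 43000.00 = 112.44 in

x_c = 111.06 in, y_c = 112.44 in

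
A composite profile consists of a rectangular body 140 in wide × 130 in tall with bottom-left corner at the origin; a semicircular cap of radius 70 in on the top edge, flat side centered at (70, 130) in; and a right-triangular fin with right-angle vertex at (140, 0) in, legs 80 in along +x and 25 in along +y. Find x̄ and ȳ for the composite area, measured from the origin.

x̄ = 73.59 in, ȳ = 90.00 in

Part | A | x̄ᵢ | ȳᵢ | A·x̄ᵢ | A·ȳᵢ
rectangular body | 18200.00 | 70.00 | 65.00 | 1274000.00 | 1183000.00
semicircular top | 7696.90 | 70.00 | 159.71 | 538783.14 | 1229263.93
triangular fin | 1000.00 | 166.67 | 8.33 | 166666.67 | 8333.33
Σ | 26896.90 |  |  | 1979449.81 | 2420597.26
x̄ = 1979449.81 / 26896.90 = 73.59 in
ȳ = 2420597.26 / 26896.90 = 90.00 in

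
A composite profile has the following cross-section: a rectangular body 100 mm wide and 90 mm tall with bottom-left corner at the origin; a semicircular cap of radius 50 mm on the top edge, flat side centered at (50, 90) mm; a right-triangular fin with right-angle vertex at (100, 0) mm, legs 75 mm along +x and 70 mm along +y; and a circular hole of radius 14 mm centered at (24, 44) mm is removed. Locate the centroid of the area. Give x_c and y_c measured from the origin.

x_c = 64.25 mm, y_c = 58.64 mm

rectangular body: A = 100 × 90 = 9000.00, centroid at (50.00, 45.00).
semicircular top: A = ½π·50² = 3926.99, centroid at (50.00, 111.22).
triangular fin: A = ½·75·70 = 2625.00, centroid at (125.00, 23.33).
hole: A = −π·14² = -615.75, centroid at (24.00, 44.00).
ΣA = 14936.24 mm²
ΣAx_c = (9000.00)(50.00) + (3926.99)(50.00) + (2625.00)(125.00) + (-615.75)(24.00) = 959696.49 mm³
ΣAy_c = (9000.00)(45.00) + (3926.99)(111.22) + (2625.00)(23.33) + (-615.75)(44.00) = 875919.41 mm³
x_c = 959696.49 / 14936.24 = 64.25 mm
y_c = 875919.41 / 14936.24 = 58.64 mm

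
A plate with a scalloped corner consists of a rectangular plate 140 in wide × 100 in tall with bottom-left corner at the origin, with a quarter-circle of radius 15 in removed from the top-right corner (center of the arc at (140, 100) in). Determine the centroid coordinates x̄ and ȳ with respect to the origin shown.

x̄ = 69.19 in, ȳ = 49.44 in

plate: A = 140 × 100 = 14000.00, centroid at (70.00, 50.00).
removed quarter-circle: A = −¼π·15² = -176.71, centroid at (133.63, 93.63).
ΣA = 13823.29 in²
ΣAx̄ = (14000.00)(70.00) + (-176.71)(133.63) = 956384.96 in³
ΣAȳ = (14000.00)(50.00) + (-176.71)(93.63) = 683453.54 in³
x̄ = 956384.96 / 13823.29 = 69.19 in
ȳ = 683453.54 / 13823.29 = 49.44 in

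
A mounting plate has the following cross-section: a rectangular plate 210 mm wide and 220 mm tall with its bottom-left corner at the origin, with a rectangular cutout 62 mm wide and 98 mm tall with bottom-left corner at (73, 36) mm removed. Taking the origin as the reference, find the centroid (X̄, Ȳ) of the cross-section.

plate: A = 210 × 220 = 46200.00, centroid at (105.00, 110.00).
hole: A = −(62 × 98) = -6076.00, centroid at (104.00, 85.00).
ΣA = 40124.00 mm², ΣAX̄ = 4219096.00 mm³, ΣAȲ = 4565540.00 mm³.
X̄ = 4219096.00/40124.00 = 105.15 mm; Ȳ = 4565540.00/40124.00 = 113.79 mm.

X̄ = 105.15 mm, Ȳ = 113.79 mm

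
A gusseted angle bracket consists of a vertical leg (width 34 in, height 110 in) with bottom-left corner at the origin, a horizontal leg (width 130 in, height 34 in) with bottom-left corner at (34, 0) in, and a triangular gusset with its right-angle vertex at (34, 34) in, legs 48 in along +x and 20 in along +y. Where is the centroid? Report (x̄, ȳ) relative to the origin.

x̄ = 60.78 in, ȳ = 34.76 in

vertical leg: A = 34 × 110 = 3740.00, centroid at (17.00, 55.00).
horizontal leg: A = 130 × 34 = 4420.00, centroid at (99.00, 17.00).
gusset: A = ½·48·20 = 480.00, centroid at (50.00, 40.67).
ΣA = 8640.00 in²
ΣAx̄ = (3740.00)(17.00) + (4420.00)(99.00) + (480.00)(50.00) = 525160.00 in³
ΣAȳ = (3740.00)(55.00) + (4420.00)(17.00) + (480.00)(40.67) = 300360.00 in³
x̄ = 525160.00 / 8640.00 = 60.78 in
ȳ = 300360.00 / 8640.00 = 34.76 in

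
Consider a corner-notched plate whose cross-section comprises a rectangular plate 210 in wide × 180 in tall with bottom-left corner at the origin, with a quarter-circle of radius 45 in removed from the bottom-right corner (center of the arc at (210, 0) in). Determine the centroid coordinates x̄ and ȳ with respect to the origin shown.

x̄ = 101.23 in, ȳ = 93.11 in

Part | A | x̄ᵢ | ȳᵢ | A·x̄ᵢ | A·ȳᵢ
plate | 37800.00 | 105.00 | 90.00 | 3969000.00 | 3402000.00
removed quarter-circle | -1590.43 | 190.90 | 19.10 | -303615.57 | -30375.00
Σ | 36209.57 |  |  | 3665384.43 | 3371625.00
x̄ = 3665384.43 / 36209.57 = 101.23 in
ȳ = 3371625.00 / 36209.57 = 93.11 in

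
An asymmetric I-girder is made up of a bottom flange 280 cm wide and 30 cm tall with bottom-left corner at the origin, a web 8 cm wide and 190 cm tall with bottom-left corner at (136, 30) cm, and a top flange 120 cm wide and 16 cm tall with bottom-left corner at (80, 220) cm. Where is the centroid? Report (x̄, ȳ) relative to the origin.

x̄ = 140.00 cm, ȳ = 63.66 cm

Part | A | x̄ᵢ | ȳᵢ | A·x̄ᵢ | A·ȳᵢ
bottom flange | 8400.00 | 140.00 | 15.00 | 1176000.00 | 126000.00
web | 1520.00 | 140.00 | 125.00 | 212800.00 | 190000.00
top flange | 1920.00 | 140.00 | 228.00 | 268800.00 | 437760.00
Σ | 11840.00 |  |  | 1657600.00 | 753760.00
x̄ = 1657600.00 / 11840.00 = 140.00 cm
ȳ = 753760.00 / 11840.00 = 63.66 cm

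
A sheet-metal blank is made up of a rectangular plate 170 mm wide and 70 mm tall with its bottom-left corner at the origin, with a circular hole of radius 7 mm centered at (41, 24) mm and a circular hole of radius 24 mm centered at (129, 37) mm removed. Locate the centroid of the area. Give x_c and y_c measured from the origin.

plate: A = 170 × 70 = 11900.00, centroid at (85.00, 35.00).
hole 1: A = −π·7² = -153.94, centroid at (41.00, 24.00).
hole 2: A = −π·24² = -1809.56, centroid at (129.00, 37.00).
ΣA = 9936.50 mm²
ΣAx_c = (11900.00)(85.00) + (-153.94)(41.00) + (-1809.56)(129.00) = 771755.64 mm³
ΣAy_c = (11900.00)(35.00) + (-153.94)(24.00) + (-1809.56)(37.00) = 345851.86 mm³
x_c = 771755.64 / 9936.50 = 77.67 mm
y_c = 345851.86 / 9936.50 = 34.81 mm

x_c = 77.67 mm, y_c = 34.81 mm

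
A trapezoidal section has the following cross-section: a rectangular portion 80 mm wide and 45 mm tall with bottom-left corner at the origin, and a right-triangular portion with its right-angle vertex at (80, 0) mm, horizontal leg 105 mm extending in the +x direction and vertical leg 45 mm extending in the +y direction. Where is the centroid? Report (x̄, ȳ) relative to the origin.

x̄ = 69.72 mm, ȳ = 19.53 mm

Part | A | x̄ᵢ | ȳᵢ | A·x̄ᵢ | A·ȳᵢ
rectangular portion | 3600.00 | 40.00 | 22.50 | 144000.00 | 81000.00
triangular portion | 2362.50 | 115.00 | 15.00 | 271687.50 | 35437.50
Σ | 5962.50 |  |  | 415687.50 | 116437.50
x̄ = 415687.50 / 5962.50 = 69.72 mm
ȳ = 116437.50 / 5962.50 = 19.53 mm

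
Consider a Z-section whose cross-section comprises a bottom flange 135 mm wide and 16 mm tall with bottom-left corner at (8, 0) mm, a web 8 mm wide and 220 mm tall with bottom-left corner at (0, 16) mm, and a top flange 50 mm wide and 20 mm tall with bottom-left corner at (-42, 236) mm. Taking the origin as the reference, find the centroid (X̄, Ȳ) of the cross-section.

X̄ = 31.12 mm, Ȳ = 98.59 mm

bottom flange: A = 135 × 16 = 2160.00, centroid at (75.50, 8.00).
web: A = 8 × 220 = 1760.00, centroid at (4.00, 126.00).
top flange: A = 50 × 20 = 1000.00, centroid at (-17.00, 246.00).
ΣA = 4920.00 mm²
ΣAX̄ = (2160.00)(75.50) + (1760.00)(4.00) + (1000.00)(-17.00) = 153120.00 mm³
ΣAȲ = (2160.00)(8.00) + (1760.00)(126.00) + (1000.00)(246.00) = 485040.00 mm³
X̄ = 153120.00 / 4920.00 = 31.12 mm
Ȳ = 485040.00 / 4920.00 = 98.59 mm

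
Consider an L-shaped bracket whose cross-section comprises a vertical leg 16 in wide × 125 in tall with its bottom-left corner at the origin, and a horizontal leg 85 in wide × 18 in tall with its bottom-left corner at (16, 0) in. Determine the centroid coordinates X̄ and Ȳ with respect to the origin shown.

vertical leg: A = 16 × 125 = 2000.00, centroid at (8.00, 62.50).
horizontal leg: A = 85 × 18 = 1530.00, centroid at (58.50, 9.00).
ΣA = 3530.00 in², ΣAX̄ = 105505.00 in³, ΣAȲ = 138770.00 in³.
X̄ = 105505.00/3530.00 = 29.89 in; Ȳ = 138770.00/3530.00 = 39.31 in.

X̄ = 29.89 in, Ȳ = 39.31 in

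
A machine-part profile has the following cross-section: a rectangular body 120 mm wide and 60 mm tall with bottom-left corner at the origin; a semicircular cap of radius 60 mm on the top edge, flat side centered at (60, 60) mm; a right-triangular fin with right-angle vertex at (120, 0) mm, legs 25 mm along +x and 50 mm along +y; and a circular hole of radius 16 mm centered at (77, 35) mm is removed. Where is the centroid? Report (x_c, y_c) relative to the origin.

x_c = 62.29 mm, y_c = 53.77 mm

Part | A | x̄ᵢ | ȳᵢ | A·x̄ᵢ | A·ȳᵢ
rectangular body | 7200.00 | 60.00 | 30.00 | 432000.00 | 216000.00
semicircular top | 5654.87 | 60.00 | 85.46 | 339292.01 | 483292.01
triangular fin | 625.00 | 128.33 | 16.67 | 80208.33 | 10416.67
hole | -804.25 | 77.00 | 35.00 | -61927.07 | -28148.67
Σ | 12675.62 |  |  | 789573.27 | 681560.00
x_c = 789573.27 / 12675.62 = 62.29 mm
y_c = 681560.00 / 12675.62 = 53.77 mm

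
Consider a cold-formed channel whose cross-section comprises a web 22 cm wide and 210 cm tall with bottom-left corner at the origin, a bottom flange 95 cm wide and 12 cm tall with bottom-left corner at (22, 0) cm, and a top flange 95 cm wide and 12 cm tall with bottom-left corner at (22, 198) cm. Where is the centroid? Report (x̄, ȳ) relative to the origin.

x̄ = 30.33 cm, ȳ = 105.00 cm

Part | A | x̄ᵢ | ȳᵢ | A·x̄ᵢ | A·ȳᵢ
web | 4620.00 | 11.00 | 105.00 | 50820.00 | 485100.00
bottom flange | 1140.00 | 69.50 | 6.00 | 79230.00 | 6840.00
top flange | 1140.00 | 69.50 | 204.00 | 79230.00 | 232560.00
Σ | 6900.00 |  |  | 209280.00 | 724500.00
x̄ = 209280.00 / 6900.00 = 30.33 cm
ȳ = 724500.00 / 6900.00 = 105.00 cm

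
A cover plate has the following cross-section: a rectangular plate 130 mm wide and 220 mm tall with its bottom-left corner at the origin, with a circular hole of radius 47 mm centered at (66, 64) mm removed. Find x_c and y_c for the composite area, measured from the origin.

x_c = 64.68 mm, y_c = 124.74 mm

plate: A = 130 × 220 = 28600.00, centroid at (65.00, 110.00).
hole: A = −π·47² = -6939.78, centroid at (66.00, 64.00).
ΣA = 21660.22 mm², ΣAx_c = 1400974.64 mm³, ΣAy_c = 2701854.20 mm³.
x_c = 1400974.64/21660.22 = 64.68 mm; y_c = 2701854.20/21660.22 = 124.74 mm.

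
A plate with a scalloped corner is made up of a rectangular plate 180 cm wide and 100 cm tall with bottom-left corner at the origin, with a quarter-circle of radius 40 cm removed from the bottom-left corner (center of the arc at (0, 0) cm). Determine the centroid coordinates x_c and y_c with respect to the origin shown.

plate: A = 180 × 100 = 18000.00, centroid at (90.00, 50.00).
removed quarter-circle: A = −¼π·40² = -1256.64, centroid at (16.98, 16.98).
ΣA = 16743.36 cm²
ΣAx_c = (18000.00)(90.00) + (-1256.64)(16.98) = 1598666.67 cm³
ΣAy_c = (18000.00)(50.00) + (-1256.64)(16.98) = 878666.67 cm³
x_c = 1598666.67 / 16743.36 = 95.48 cm
y_c = 878666.67 / 16743.36 = 52.48 cm

x_c = 95.48 cm, y_c = 52.48 cm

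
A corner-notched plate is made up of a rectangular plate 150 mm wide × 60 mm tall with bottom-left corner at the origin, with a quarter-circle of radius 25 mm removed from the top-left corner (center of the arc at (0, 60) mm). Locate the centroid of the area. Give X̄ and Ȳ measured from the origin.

X̄ = 78.71 mm, Ȳ = 28.88 mm

plate: A = 150 × 60 = 9000.00, centroid at (75.00, 30.00).
removed quarter-circle: A = −¼π·25² = -490.87, centroid at (10.61, 49.39).
ΣA = 8509.13 mm², ΣAX̄ = 669791.67 mm³, ΣAȲ = 245755.90 mm³.
X̄ = 669791.67/8509.13 = 78.71 mm; Ȳ = 245755.90/8509.13 = 28.88 mm.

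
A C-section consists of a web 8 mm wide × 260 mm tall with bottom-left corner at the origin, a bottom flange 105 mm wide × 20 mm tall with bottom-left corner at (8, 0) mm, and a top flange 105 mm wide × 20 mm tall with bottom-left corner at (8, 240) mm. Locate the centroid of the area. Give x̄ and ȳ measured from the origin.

Part | A | x̄ᵢ | ȳᵢ | A·x̄ᵢ | A·ȳᵢ
web | 2080.00 | 4.00 | 130.00 | 8320.00 | 270400.00
bottom flange | 2100.00 | 60.50 | 10.00 | 127050.00 | 21000.00
top flange | 2100.00 | 60.50 | 250.00 | 127050.00 | 525000.00
Σ | 6280.00 |  |  | 262420.00 | 816400.00
x̄ = 262420.00 / 6280.00 = 41.79 mm
ȳ = 816400.00 / 6280.00 = 130.00 mm

x̄ = 41.79 mm, ȳ = 130.00 mm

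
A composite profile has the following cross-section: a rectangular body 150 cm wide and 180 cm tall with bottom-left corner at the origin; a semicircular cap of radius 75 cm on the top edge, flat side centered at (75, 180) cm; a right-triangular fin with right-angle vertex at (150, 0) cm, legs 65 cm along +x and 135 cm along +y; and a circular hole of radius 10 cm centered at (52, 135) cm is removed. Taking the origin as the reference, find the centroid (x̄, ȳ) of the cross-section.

Part | A | x̄ᵢ | ȳᵢ | A·x̄ᵢ | A·ȳᵢ
rectangular body | 27000.00 | 75.00 | 90.00 | 2025000.00 | 2430000.00
semicircular top | 8835.73 | 75.00 | 211.83 | 662679.70 | 1871681.28
triangular fin | 4387.50 | 171.67 | 45.00 | 753187.50 | 197437.50
hole | -314.16 | 52.00 | 135.00 | -16336.28 | -42411.50
Σ | 39909.07 |  |  | 3424530.92 | 4456707.28
x̄ = 3424530.92 / 39909.07 = 85.81 cm
ȳ = 4456707.28 / 39909.07 = 111.67 cm

x̄ = 85.81 cm, ȳ = 111.67 cm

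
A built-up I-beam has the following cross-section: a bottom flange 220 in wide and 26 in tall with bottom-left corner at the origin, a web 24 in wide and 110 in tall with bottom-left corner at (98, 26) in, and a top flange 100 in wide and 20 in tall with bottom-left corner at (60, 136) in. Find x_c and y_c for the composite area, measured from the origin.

x_c = 110.00 in, y_c = 56.00 in

bottom flange: A = 220 × 26 = 5720.00, centroid at (110.00, 13.00).
web: A = 24 × 110 = 2640.00, centroid at (110.00, 81.00).
top flange: A = 100 × 20 = 2000.00, centroid at (110.00, 146.00).
ΣA = 10360.00 in²
ΣAx_c = (5720.00)(110.00) + (2640.00)(110.00) + (2000.00)(110.00) = 1139600.00 in³
ΣAy_c = (5720.00)(13.00) + (2640.00)(81.00) + (2000.00)(146.00) = 580200.00 in³
x_c = 1139600.00 / 10360.00 = 110.00 in
y_c = 580200.00 / 10360.00 = 56.00 in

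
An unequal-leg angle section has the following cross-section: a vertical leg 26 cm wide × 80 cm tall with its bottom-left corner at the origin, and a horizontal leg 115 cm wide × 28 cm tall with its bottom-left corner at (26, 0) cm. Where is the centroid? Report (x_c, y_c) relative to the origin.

vertical leg: A = 26 × 80 = 2080.00, centroid at (13.00, 40.00).
horizontal leg: A = 115 × 28 = 3220.00, centroid at (83.50, 14.00).
ΣA = 5300.00 cm², ΣAx_c = 295910.00 cm³, ΣAy_c = 128280.00 cm³.
x_c = 295910.00/5300.00 = 55.83 cm; y_c = 128280.00/5300.00 = 24.20 cm.

x_c = 55.83 cm, y_c = 24.20 cm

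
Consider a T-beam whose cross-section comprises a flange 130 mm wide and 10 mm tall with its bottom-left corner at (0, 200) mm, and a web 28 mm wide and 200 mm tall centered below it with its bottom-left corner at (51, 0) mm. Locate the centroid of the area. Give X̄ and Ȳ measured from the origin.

X̄ = 65.00 mm, Ȳ = 119.78 mm

web: A = 28 × 200 = 5600.00, centroid at (65.00, 100.00).
flange: A = 130 × 10 = 1300.00, centroid at (65.00, 205.00).
ΣA = 6900.00 mm²
ΣAX̄ = (5600.00)(65.00) + (1300.00)(65.00) = 448500.00 mm³
ΣAȲ = (5600.00)(100.00) + (1300.00)(205.00) = 826500.00 mm³
X̄ = 448500.00 / 6900.00 = 65.00 mm
Ȳ = 826500.00 / 6900.00 = 119.78 mm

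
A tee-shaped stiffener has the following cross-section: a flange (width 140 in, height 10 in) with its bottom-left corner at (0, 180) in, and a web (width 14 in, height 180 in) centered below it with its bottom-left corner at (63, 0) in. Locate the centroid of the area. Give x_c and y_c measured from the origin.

web: A = 14 × 180 = 2520.00, centroid at (70.00, 90.00).
flange: A = 140 × 10 = 1400.00, centroid at (70.00, 185.00).
ΣA = 3920.00 in²
ΣAx_c = (2520.00)(70.00) + (1400.00)(70.00) = 274400.00 in³
ΣAy_c = (2520.00)(90.00) + (1400.00)(185.00) = 485800.00 in³
x_c = 274400.00 / 3920.00 = 70.00 in
y_c = 485800.00 / 3920.00 = 123.93 in

x_c = 70.00 in, y_c = 123.93 in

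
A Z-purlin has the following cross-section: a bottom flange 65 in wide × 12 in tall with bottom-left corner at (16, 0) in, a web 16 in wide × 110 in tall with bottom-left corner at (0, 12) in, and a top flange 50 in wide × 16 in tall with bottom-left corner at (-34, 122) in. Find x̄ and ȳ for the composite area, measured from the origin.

x̄ = 13.39 in, ȳ = 67.84 in

Part | A | x̄ᵢ | ȳᵢ | A·x̄ᵢ | A·ȳᵢ
bottom flange | 780.00 | 48.50 | 6.00 | 37830.00 | 4680.00
web | 1760.00 | 8.00 | 67.00 | 14080.00 | 117920.00
top flange | 800.00 | -9.00 | 130.00 | -7200.00 | 104000.00
Σ | 3340.00 |  |  | 44710.00 | 226600.00
x̄ = 44710.00 / 3340.00 = 13.39 in
ȳ = 226600.00 / 3340.00 = 67.84 in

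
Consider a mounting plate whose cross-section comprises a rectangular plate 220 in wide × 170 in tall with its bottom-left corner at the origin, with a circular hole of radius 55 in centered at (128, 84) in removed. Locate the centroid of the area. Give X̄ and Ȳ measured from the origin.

Part | A | x̄ᵢ | ȳᵢ | A·x̄ᵢ | A·ȳᵢ
plate | 37400.00 | 110.00 | 85.00 | 4114000.00 | 3179000.00
hole | -9503.32 | 128.00 | 84.00 | -1216424.68 | -798278.69
Σ | 27896.68 |  |  | 2897575.32 | 2380721.31
X̄ = 2897575.32 / 27896.68 = 103.87 in
Ȳ = 2380721.31 / 27896.68 = 85.34 in

X̄ = 103.87 in, Ȳ = 85.34 in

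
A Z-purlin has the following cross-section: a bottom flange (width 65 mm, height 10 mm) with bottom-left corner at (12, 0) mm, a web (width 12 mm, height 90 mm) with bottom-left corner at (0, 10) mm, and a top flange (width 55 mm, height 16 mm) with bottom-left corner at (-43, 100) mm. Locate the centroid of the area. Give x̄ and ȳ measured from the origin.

bottom flange: A = 65 × 10 = 650.00, centroid at (44.50, 5.00).
web: A = 12 × 90 = 1080.00, centroid at (6.00, 55.00).
top flange: A = 55 × 16 = 880.00, centroid at (-15.50, 108.00).
ΣA = 2610.00 mm²
ΣAx̄ = (650.00)(44.50) + (1080.00)(6.00) + (880.00)(-15.50) = 21765.00 mm³
ΣAȳ = (650.00)(5.00) + (1080.00)(55.00) + (880.00)(108.00) = 157690.00 mm³
x̄ = 21765.00 / 2610.00 = 8.34 mm
ȳ = 157690.00 / 2610.00 = 60.42 mm

x̄ = 8.34 mm, ȳ = 60.42 mm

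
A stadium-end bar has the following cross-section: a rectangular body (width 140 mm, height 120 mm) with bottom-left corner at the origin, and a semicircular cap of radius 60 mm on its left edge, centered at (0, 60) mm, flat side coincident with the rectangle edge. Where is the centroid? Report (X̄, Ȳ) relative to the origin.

rectangular body: A = 140 × 120 = 16800.00, centroid at (70.00, 60.00).
semicircular end: A = ½π·60² = 5654.87, centroid at (-25.46, 60.00).
ΣA = 22454.87 mm², ΣAX̄ = 1032000.00 mm³, ΣAȲ = 1347292.01 mm³.
X̄ = 1032000.00/22454.87 = 45.96 mm; Ȳ = 1347292.01/22454.87 = 60.00 mm.

X̄ = 45.96 mm, Ȳ = 60.00 mm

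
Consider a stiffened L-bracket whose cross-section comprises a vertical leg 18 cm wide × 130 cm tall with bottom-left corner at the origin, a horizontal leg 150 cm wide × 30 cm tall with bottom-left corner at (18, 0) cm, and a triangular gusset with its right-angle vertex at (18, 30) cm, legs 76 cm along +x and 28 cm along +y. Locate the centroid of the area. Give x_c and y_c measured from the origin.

x_c = 61.45 cm, y_c = 33.08 cm

Part | A | x̄ᵢ | ȳᵢ | A·x̄ᵢ | A·ȳᵢ
vertical leg | 2340.00 | 9.00 | 65.00 | 21060.00 | 152100.00
horizontal leg | 4500.00 | 93.00 | 15.00 | 418500.00 | 67500.00
gusset | 1064.00 | 43.33 | 39.33 | 46106.67 | 41850.67
Σ | 7904.00 |  |  | 485666.67 | 261450.67
x_c = 485666.67 / 7904.00 = 61.45 cm
y_c = 261450.67 / 7904.00 = 33.08 cm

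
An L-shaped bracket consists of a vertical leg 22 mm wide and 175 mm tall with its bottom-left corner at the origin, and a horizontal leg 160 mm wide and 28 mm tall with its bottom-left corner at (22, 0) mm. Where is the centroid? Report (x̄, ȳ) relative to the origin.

vertical leg: A = 22 × 175 = 3850.00, centroid at (11.00, 87.50).
horizontal leg: A = 160 × 28 = 4480.00, centroid at (102.00, 14.00).
ΣA = 8330.00 mm²
ΣAx̄ = (3850.00)(11.00) + (4480.00)(102.00) = 499310.00 mm³
ΣAȳ = (3850.00)(87.50) + (4480.00)(14.00) = 399595.00 mm³
x̄ = 499310.00 / 8330.00 = 59.94 mm
ȳ = 399595.00 / 8330.00 = 47.97 mm

x̄ = 59.94 mm, ȳ = 47.97 mm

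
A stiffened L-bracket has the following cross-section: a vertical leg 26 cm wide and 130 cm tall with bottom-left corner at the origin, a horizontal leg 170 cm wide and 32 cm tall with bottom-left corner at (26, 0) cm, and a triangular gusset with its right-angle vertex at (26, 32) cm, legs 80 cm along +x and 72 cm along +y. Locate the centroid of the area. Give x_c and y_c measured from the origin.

vertical leg: A = 26 × 130 = 3380.00, centroid at (13.00, 65.00).
horizontal leg: A = 170 × 32 = 5440.00, centroid at (111.00, 16.00).
gusset: A = ½·80·72 = 2880.00, centroid at (52.67, 56.00).
ΣA = 11700.00 cm²
ΣAx_c = (3380.00)(13.00) + (5440.00)(111.00) + (2880.00)(52.67) = 799460.00 cm³
ΣAy_c = (3380.00)(65.00) + (5440.00)(16.00) + (2880.00)(56.00) = 468020.00 cm³
x_c = 799460.00 / 11700.00 = 68.33 cm
y_c = 468020.00 / 11700.00 = 40.00 cm

x_c = 68.33 cm, y_c = 40.00 cm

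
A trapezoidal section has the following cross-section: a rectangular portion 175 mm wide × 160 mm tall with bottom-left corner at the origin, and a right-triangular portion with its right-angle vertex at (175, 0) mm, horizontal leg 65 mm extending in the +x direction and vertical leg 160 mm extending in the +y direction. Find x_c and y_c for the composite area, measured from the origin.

rectangular portion: A = 175 × 160 = 28000.00, centroid at (87.50, 80.00).
triangular portion: A = ½·65·160 = 5200.00, centroid at (196.67, 53.33).
ΣA = 33200.00 mm²
ΣAx_c = (28000.00)(87.50) + (5200.00)(196.67) = 3472666.67 mm³
ΣAy_c = (28000.00)(80.00) + (5200.00)(53.33) = 2517333.33 mm³
x_c = 3472666.67 / 33200.00 = 104.60 mm
y_c = 2517333.33 / 33200.00 = 75.82 mm

x_c = 104.60 mm, y_c = 75.82 mm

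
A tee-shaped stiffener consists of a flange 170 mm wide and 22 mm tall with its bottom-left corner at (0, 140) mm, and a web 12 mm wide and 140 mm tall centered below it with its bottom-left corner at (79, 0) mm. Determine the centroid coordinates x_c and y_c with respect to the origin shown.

web: A = 12 × 140 = 1680.00, centroid at (85.00, 70.00).
flange: A = 170 × 22 = 3740.00, centroid at (85.00, 151.00).
ΣA = 5420.00 mm²
ΣAx_c = (1680.00)(85.00) + (3740.00)(85.00) = 460700.00 mm³
ΣAy_c = (1680.00)(70.00) + (3740.00)(151.00) = 682340.00 mm³
x_c = 460700.00 / 5420.00 = 85.00 mm
y_c = 682340.00 / 5420.00 = 125.89 mm

x_c = 85.00 mm, y_c = 125.89 mm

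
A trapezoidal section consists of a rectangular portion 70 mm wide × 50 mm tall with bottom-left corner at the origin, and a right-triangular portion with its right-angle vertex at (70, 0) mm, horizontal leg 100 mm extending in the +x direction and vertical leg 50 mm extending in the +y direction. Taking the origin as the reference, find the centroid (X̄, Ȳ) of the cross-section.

X̄ = 63.47 mm, Ȳ = 21.53 mm

rectangular portion: A = 70 × 50 = 3500.00, centroid at (35.00, 25.00).
triangular portion: A = ½·100·50 = 2500.00, centroid at (103.33, 16.67).
ΣA = 6000.00 mm², ΣAX̄ = 380833.33 mm³, ΣAȲ = 129166.67 mm³.
X̄ = 380833.33/6000.00 = 63.47 mm; Ȳ = 129166.67/6000.00 = 21.53 mm.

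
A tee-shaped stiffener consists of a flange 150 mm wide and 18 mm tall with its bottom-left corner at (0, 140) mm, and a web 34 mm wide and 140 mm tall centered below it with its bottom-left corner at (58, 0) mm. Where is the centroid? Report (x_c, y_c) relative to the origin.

web: A = 34 × 140 = 4760.00, centroid at (75.00, 70.00).
flange: A = 150 × 18 = 2700.00, centroid at (75.00, 149.00).
ΣA = 7460.00 mm², ΣAx_c = 559500.00 mm³, ΣAy_c = 735500.00 mm³.
x_c = 559500.00/7460.00 = 75.00 mm; y_c = 735500.00/7460.00 = 98.59 mm.

x_c = 75.00 mm, y_c = 98.59 mm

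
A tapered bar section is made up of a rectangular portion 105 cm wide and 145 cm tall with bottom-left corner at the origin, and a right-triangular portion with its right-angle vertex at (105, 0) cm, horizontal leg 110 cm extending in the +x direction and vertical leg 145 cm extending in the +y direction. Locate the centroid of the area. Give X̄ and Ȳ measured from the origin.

X̄ = 83.15 cm, Ȳ = 64.19 cm

rectangular portion: A = 105 × 145 = 15225.00, centroid at (52.50, 72.50).
triangular portion: A = ½·110·145 = 7975.00, centroid at (141.67, 48.33).
ΣA = 23200.00 cm²
ΣAX̄ = (15225.00)(52.50) + (7975.00)(141.67) = 1929104.17 cm³
ΣAȲ = (15225.00)(72.50) + (7975.00)(48.33) = 1489270.83 cm³
X̄ = 1929104.17 / 23200.00 = 83.15 cm
Ȳ = 1489270.83 / 23200.00 = 64.19 cm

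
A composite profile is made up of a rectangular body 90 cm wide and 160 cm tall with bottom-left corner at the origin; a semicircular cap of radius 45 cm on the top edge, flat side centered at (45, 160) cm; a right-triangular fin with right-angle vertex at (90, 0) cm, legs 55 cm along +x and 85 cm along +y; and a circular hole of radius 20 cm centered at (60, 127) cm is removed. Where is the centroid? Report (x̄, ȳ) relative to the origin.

Part | A | x̄ᵢ | ȳᵢ | A·x̄ᵢ | A·ȳᵢ
rectangular body | 14400.00 | 45.00 | 80.00 | 648000.00 | 1152000.00
semicircular top | 3180.86 | 45.00 | 179.10 | 143138.82 | 569688.01
triangular fin | 2337.50 | 108.33 | 28.33 | 253229.17 | 66229.17
hole | -1256.64 | 60.00 | 127.00 | -75398.22 | -159592.91
Σ | 18661.73 |  |  | 968969.76 | 1628324.27
x̄ = 968969.76 / 18661.73 = 51.92 cm
ȳ = 1628324.27 / 18661.73 = 87.25 cm

x̄ = 51.92 cm, ȳ = 87.25 cm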